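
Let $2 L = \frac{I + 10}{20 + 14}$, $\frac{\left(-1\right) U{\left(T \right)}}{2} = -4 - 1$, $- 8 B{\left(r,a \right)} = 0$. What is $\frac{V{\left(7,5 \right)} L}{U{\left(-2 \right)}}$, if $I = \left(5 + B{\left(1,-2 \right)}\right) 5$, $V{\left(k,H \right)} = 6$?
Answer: $\frac{21}{68} \approx 0.30882$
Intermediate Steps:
$B{\left(r,a \right)} = 0$ ($B{\left(r,a \right)} = \left(- \frac{1}{8}\right) 0 = 0$)
$I = 25$ ($I = \left(5 + 0\right) 5 = 5 \cdot 5 = 25$)
$U{\left(T \right)} = 10$ ($U{\left(T \right)} = - 2 \left(-4 - 1\right) = \left(-2\right) \left(-5\right) = 10$)
$L = \frac{35}{68}$ ($L = \frac{\left(25 + 10\right) \frac{1}{20 + 14}}{2} = \frac{35 \cdot \frac{1}{34}}{2} = \frac{1}{2} \cdot \frac{35}{34} = \frac{35}{68} \approx 0.51471$)
$\frac{V{\left(7,5 \right)} L}{U{\left(-2 \right)}} = \frac{6 \cdot \frac{35}{68}}{10} = \frac{105}{34} \cdot \frac{1}{10} = \frac{21}{68}$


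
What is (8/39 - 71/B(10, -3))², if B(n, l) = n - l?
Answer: 42025/1521 ≈ 27.630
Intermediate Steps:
(8/39 - 71/B(10, -3))² = (8/39 - 71/(10 - 1*(-3)))² = (8*(1/39) - 71/(10 + 3))² = (8/39 - 71/13)² = (-205/39)² = 42025/1521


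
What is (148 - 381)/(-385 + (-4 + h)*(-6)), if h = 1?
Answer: 233/367 ≈ 0.63488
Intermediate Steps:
(148 - 381)/(-385 + (-4 + h)*(-6)) = (148 - 381)/(-385 + (-4 + 1)*(-6)) = -233/(-385 - 3*(-6)) = -233/(-385 + 18) = -233/(-367) = -233*(-1/367) = 233/367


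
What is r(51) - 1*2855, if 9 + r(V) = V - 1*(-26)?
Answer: -2787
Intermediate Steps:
r(V) = 17 + V (r(V) = -9 + (V - 1*(-26)) = -9 + (V + 26) = -9 + (26 + V) = 17 + V)
r(51) - 1*2855 = (17 + 51) - 1*2855 = 68 - 2855 = -2787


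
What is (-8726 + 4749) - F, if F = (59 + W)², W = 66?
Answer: -19602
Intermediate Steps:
F = 15625 (F = (59 + 66)² = 125² = 15625)
(-8726 + 4749) - F = (-8726 + 4749) - 1*15625 = -3977 - 15625 = -19602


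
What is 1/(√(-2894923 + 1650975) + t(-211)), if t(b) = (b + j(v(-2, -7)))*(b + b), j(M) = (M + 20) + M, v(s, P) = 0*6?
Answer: 40301/3248963176 - I*√310987/3248963176 ≈ 1.2404e-5 - 1.7164e-7*I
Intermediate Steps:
v(s, P) = 0
j(M) = 20 + 2*M (j(M) = (20 + M) + M = 20 + 2*M)
t(b) = 2*b*(20 + b) (t(b) = (b + (20 + 2*0))*(b + b) = (b + (20 + 0))*(2*b) = (b + 20)*(2*b) = (20 + b)*(2*b) = 2*b*(20 + b))
1/(√(-2894923 + 1650975) + t(-211)) = 1/(√(-2894923 + 1650975) + 2*(-211)*(20 - 211)) = 1/(√(-1243948) + 2*(-211)*(-191)) = 1/(2*I*√310987 + 80602) = 1/(80602 + 2*I*√310987)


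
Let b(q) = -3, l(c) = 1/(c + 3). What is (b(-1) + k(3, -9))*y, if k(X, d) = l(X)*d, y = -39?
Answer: 351/2 ≈ 175.50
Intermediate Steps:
l(c) = 1/(3 + c)
k(X, d) = d/(3 + X)
(b(-1) + k(3, -9))*y = (-3 - 9/(3 + 3))*(-39) = (-3 - 9/6)*(-39) = (-3 - 9*⅙)*(-39) = (-3 - 3/2)*(-39) = -9/2*(-39) = 351/2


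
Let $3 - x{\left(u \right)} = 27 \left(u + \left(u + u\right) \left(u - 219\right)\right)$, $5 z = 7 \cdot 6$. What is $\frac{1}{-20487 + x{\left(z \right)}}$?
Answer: $\frac{25}{1870434} \approx 1.3366 \cdot 10^{-5}$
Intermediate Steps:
$z = \frac{42}{5}$ ($z = \frac{7 \cdot 6}{5} = \frac{1}{5} \cdot 42 = \frac{42}{5} \approx 8.4$)
$x{\left(u \right)} = 3 - 27 u - 54 u \left(-219 + u\right)$ ($x{\left(u \right)} = 3 - 27 \left(u + \left(u + u\right) \left(u - 219\right)\right) = 3 - 27 \left(u + 2 u \left(-219 + u\right)\right) = 3 - \left(27 u + 54 u \left(-219 + u\right)\right) = 3 - 27 u - 54 u \left(-219 + u\right)$)
$\frac{1}{-20487 + x{\left(z \right)}} = \frac{1}{-20487 + \left(3 - 54 \left(\frac{42}{5}\right)^{2} + 11799 \cdot \frac{42}{5}\right)} = \frac{1}{-20487 + \left(3 - \frac{95256}{25} + \frac{495558}{5}\right)} = \frac{1}{-20487 + \frac{2382609}{25}} = \frac{1}{\frac{1870434}{25}} = \frac{25}{1870434}$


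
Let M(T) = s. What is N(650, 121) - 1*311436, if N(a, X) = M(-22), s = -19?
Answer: -311455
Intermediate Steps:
M(T) = -19
N(a, X) = -19
N(650, 121) - 1*311436 = -19 - 1*311436 = -19 - 311436 = -311455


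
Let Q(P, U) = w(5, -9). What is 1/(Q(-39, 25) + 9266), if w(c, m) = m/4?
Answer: 4/37055 ≈ 0.00010795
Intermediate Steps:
w(c, m) = m/4 (w(c, m) = m*(¼) = m/4)
Q(P, U) = -9/4 (Q(P, U) = (¼)*(-9) = -9/4)
1/(Q(-39, 25) + 9266) = 1/(-9/4 + 9266) = 1/(37055/4) = 4/37055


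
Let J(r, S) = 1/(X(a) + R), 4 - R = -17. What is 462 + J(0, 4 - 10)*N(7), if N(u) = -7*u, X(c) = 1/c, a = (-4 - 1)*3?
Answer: 144333/314 ≈ 459.66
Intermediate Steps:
R = 21 (R = 4 - 1*(-17) = 4 + 17 = 21)
a = -15 (a = -5*3 = -15)
J(r, S) = 15/314 (J(r, S) = 1/(1/(-15) + 21) = 1/(-1/15 + 21) = 1/(314/15) = 15/314)
462 + J(0, 4 - 10)*N(7) = 462 + 15*(-7*7)/314 = 462 + (15/314)*(-49) = 462 - 735/314 = 144333/314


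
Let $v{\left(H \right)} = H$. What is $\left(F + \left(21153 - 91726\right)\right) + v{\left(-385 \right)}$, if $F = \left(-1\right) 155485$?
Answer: $-226443$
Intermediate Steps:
$F = -155485$
$\left(F + \left(21153 - 91726\right)\right) + v{\left(-385 \right)} = \left(-155485 + \left(21153 - 91726\right)\right) - 385 = \left(-155485 - 70573\right) - 385 = -226058 - 385 = -226443$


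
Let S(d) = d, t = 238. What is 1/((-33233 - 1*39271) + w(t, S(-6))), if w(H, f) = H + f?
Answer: -1/72272 ≈ -1.3837e-5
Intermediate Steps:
1/((-33233 - 1*39271) + w(t, S(-6))) = 1/((-33233 - 1*39271) + (238 - 6)) = 1/((-33233 - 39271) + 232) = 1/(-72504 + 232) = 1/(-72272) = -1/72272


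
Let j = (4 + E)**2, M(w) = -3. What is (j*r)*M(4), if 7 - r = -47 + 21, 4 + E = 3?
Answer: -891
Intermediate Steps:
E = -1 (E = -4 + 3 = -1)
j = 9 (j = (4 - 1)**2 = 3**2 = 9)
r = 33 (r = 7 - (-47 + 21) = 7 - 1*(-26) = 7 + 26 = 33)
(j*r)*M(4) = (9*33)*(-3) = 297*(-3) = -891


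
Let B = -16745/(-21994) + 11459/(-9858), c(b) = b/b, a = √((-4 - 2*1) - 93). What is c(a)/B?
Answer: -54204213/21739259 ≈ -2.4934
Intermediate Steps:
a = 3*I*√11 (a = √((-4 - 2) - 93) = √(-6 - 93) = √(-99) = 3*I*√11 ≈ 9.9499*I)
c(b) = 1
B = -21739259/54204213 (B = -16745*(-1/21994) + 11459*(-1/9858) = 16745/21994 - 11459/9858 = -21739259/54204213 ≈ -0.40106)
c(a)/B = 1/(-21739259/54204213) = 1*(-54204213/21739259) = -54204213/21739259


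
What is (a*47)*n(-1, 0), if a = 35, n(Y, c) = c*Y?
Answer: 0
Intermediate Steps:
n(Y, c) = Y*c
(a*47)*n(-1, 0) = (35*47)*(-1*0) = 1645*0 = 0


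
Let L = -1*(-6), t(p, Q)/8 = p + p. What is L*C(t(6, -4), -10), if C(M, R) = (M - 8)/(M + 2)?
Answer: 264/49 ≈ 5.3878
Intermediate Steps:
t(p, Q) = 16*p (t(p, Q) = 8*(p + p) = 8*(2*p) = 16*p)
C(M, R) = (-8 + M)/(2 + M)
L = 6
L*C(t(6, -4), -10) = 6*((-8 + 16*6)/(2 + 16*6)) = 6*((-8 + 96)/(2 + 96)) = 6*(88/98) = 6*((1/98)*88) = 6*(44/49) = 264/49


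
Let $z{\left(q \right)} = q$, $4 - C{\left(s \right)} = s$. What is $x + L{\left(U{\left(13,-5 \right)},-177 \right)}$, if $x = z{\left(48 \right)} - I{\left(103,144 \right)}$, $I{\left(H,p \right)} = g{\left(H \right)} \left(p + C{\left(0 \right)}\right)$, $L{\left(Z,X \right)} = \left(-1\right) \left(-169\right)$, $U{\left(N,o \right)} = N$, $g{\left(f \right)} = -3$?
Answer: $661$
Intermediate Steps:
$C{\left(s \right)} = 4 - s$
$L{\left(Z,X \right)} = 169$
$I{\left(H,p \right)} = -12 - 3 p$ ($I{\left(H,p \right)} = - 3 \left(p + \left(4 - 0\right)\right) = - 3 \left(p + \left(4 + 0\right)\right) = - 3 \left(p + 4\right) = - 3 \left(4 + p\right) = -12 - 3 p$)
$x = 492$ ($x = 48 - \left(-12 - 432\right) = 48 - -444 = 48 + 444 = 492$)
$x + L{\left(U{\left(13,-5 \right)},-177 \right)} = 492 + 169 = 661$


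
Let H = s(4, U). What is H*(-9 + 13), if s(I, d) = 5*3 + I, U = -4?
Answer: 76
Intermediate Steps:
s(I, d) = 15 + I
H = 19 (H = 15 + 4 = 19)
H*(-9 + 13) = 19*(-9 + 13) = 19*4 = 76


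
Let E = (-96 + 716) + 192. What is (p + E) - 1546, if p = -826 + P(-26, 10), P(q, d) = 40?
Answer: -1520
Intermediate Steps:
p = -786 (p = -826 + 40 = -786)
E = 812 (E = 620 + 192 = 812)
(p + E) - 1546 = (-786 + 812) - 1546 = 26 - 1546 = -1520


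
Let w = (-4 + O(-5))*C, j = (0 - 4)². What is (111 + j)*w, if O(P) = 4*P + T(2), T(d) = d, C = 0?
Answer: 0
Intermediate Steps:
O(P) = 2 + 4*P (O(P) = 4*P + 2 = 2 + 4*P)
j = 16 (j = (-4)² = 16)
w = 0 (w = (-4 + (2 + 4*(-5)))*0 = (-4 + (2 - 20))*0 = (-4 - 18)*0 = -22*0 = 0)
(111 + j)*w = (111 + 16)*0 = 127*0 = 0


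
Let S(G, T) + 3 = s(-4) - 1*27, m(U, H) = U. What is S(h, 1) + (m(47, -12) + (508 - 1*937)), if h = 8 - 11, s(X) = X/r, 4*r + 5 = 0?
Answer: -2044/5 ≈ -408.80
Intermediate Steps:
r = -5/4 (r = -5/4 + (¼)*0 = -5/4 + 0 = -5/4 ≈ -1.2500)
s(X) = -4*X/5 (s(X) = X/(-5/4) = X*(-⅘) = -4*X/5)
h = -3
S(G, T) = -134/5 (S(G, T) = -3 + (-⅘*(-4) - 1*27) = -3 + (16/5 - 27) = -3 - 119/5 = -134/5)
S(h, 1) + (m(47, -12) + (508 - 1*937)) = -134/5 + (47 + (508 - 1*937)) = -134/5 + (47 + (508 - 937)) = -134/5 + (47 - 429) = -134/5 - 382 = -2044/5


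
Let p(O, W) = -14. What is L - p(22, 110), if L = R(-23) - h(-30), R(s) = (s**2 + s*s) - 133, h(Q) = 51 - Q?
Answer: 858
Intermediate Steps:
R(s) = -133 + 2*s**2 (R(s) = (s**2 + s**2) - 133 = 2*s**2 - 133 = -133 + 2*s**2)
L = 844 (L = (-133 + 2*(-23)**2) - (51 - 1*(-30)) = (-133 + 2*529) - (51 + 30) = (-133 + 1058) - 1*81 = 925 - 81 = 844)
L - p(22, 110) = 844 - 1*(-14) = 844 + 14 = 858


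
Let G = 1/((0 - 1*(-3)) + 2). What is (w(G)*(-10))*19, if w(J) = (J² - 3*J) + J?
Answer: 342/5 ≈ 68.400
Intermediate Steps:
G = ⅕ (G = 1/((0 + 3) + 2) = 1/(3 + 2) = 1/5 = ⅕ ≈ 0.20000)
w(J) = J² - 2*J
(w(G)*(-10))*19 = (((-2 + ⅕)/5)*(-10))*19 = (((⅕)*(-9/5))*(-10))*19 = -9/25*(-10)*19 = (18/5)*19 = 342/5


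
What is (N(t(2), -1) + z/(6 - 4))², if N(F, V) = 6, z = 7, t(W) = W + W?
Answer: 361/4 ≈ 90.250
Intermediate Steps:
t(W) = 2*W
(N(t(2), -1) + z/(6 - 4))² = (6 + 7/(6 - 4))² = (6 + 7/2)² = (19/2)² = 361/4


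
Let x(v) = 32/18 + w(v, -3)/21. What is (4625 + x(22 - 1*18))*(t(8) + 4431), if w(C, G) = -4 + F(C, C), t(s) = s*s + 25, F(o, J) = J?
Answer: 188217320/9 ≈ 2.0913e+7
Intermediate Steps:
t(s) = 25 + s² (t(s) = s² + 25 = 25 + s²)
w(C, G) = -4 + C
x(v) = 100/63 + v/21 (x(v) = 32/18 + (-4 + v)/21 = 32*(1/18) + (-4 + v)*(1/21) = 16/9 + (-4/21 + v/21) = 100/63 + v/21)
(4625 + x(22 - 1*18))*(t(8) + 4431) = (4625 + (100/63 + (22 - 1*18)/21))*((25 + 8²) + 4431) = (4625 + (100/63 + (22 - 18)/21))*((25 + 64) + 4431) = (4625 + (100/63 + (1/21)*4))*(89 + 4431) = (4625 + (100/63 + 4/21))*4520 = (4625 + 16/9)*4520 = (41641/9)*4520 = 188217320/9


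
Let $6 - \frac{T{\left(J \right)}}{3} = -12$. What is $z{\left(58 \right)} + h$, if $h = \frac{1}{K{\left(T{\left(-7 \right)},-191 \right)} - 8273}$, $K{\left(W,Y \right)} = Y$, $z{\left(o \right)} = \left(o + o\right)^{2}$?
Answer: $\frac{113891583}{8464} \approx 13456.0$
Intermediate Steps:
$T{\left(J \right)} = 54$ ($T{\left(J \right)} = 18 - -36 = 18 + 36 = 54$)
$z{\left(o \right)} = 4 o^{2}$ ($z{\left(o \right)} = \left(2 o\right)^{2} = 4 o^{2}$)
$h = - \frac{1}{8464}$ ($h = \frac{1}{-191 - 8273} = \frac{1}{-8464} = - \frac{1}{8464} \approx -0.00011815$)
$z{\left(58 \right)} + h = 4 \cdot 58^{2} - \frac{1}{8464} = 4 \cdot 3364 - \frac{1}{8464} = 13456 - \frac{1}{8464} = \frac{113891583}{8464}$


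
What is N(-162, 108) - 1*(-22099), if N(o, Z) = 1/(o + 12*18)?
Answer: 1193347/54 ≈ 22099.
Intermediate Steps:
N(o, Z) = 1/(216 + o) (N(o, Z) = 1/(o + 216) = 1/(216 + o))
N(-162, 108) - 1*(-22099) = 1/(216 - 162) - 1*(-22099) = 1/54 + 22099 = 1193347/54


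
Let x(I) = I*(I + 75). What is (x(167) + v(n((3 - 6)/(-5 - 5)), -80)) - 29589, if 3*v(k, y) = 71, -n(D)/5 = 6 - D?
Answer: 32546/3 ≈ 10849.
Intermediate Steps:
n(D) = -30 + 5*D (n(D) = -5*(6 - D) = -30 + 5*D)
v(k, y) = 71/3 (v(k, y) = (⅓)*71 = 71/3)
x(I) = I*(75 + I)
(x(167) + v(n((3 - 6)/(-5 - 5)), -80)) - 29589 = (167*(75 + 167) + 71/3) - 29589 = (167*242 + 71/3) - 29589 = (40414 + 71/3) - 29589 = 121313/3 - 29589 = 32546/3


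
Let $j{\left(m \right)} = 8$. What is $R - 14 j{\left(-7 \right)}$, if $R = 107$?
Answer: $-5$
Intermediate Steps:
$R - 14 j{\left(-7 \right)} = 107 - 112 = -5$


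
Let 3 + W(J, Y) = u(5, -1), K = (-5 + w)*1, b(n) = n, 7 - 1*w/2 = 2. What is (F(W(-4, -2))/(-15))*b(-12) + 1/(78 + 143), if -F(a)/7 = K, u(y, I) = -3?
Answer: -6187/221 ≈ -27.995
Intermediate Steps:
w = 10 (w = 14 - 2*2 = 14 - 4 = 10)
K = 5 (K = (-5 + 10)*1 = 5*1 = 5)
W(J, Y) = -6 (W(J, Y) = -3 - 3 = -6)
F(a) = -35 (F(a) = -7*5 = -35)
(F(W(-4, -2))/(-15))*b(-12) + 1/(78 + 143) = -35/(-15)*(-12) + 1/(78 + 143) = -35*(-1/15)*(-12) + 1/221 = (7/3)*(-12) + 1/221 = -28 + 1/221 = -6187/221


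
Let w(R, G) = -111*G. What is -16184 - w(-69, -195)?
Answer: -37829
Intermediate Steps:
-16184 - w(-69, -195) = -16184 - (-111)*(-195) = -16184 - 1*21645 = -16184 - 21645 = -37829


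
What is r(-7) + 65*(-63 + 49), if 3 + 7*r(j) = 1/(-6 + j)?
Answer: -82850/91 ≈ -910.44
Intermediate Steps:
r(j) = -3/7 + 1/(7*(-6 + j))
r(-7) + 65*(-63 + 49) = (19 - 3*(-7))/(7*(-6 - 7)) + 65*(-63 + 49) = (⅐)*(19 + 21)/(-13) + 65*(-14) = (⅐)*(-1/13)*40 - 910 = -40/91 - 910 = -82850/91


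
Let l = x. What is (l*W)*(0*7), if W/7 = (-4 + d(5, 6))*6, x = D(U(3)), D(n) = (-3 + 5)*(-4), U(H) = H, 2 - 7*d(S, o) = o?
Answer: 0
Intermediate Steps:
d(S, o) = 2/7 - o/7
D(n) = -8 (D(n) = 2*(-4) = -8)
x = -8
W = -192 (W = 7*((-4 + (2/7 - ⅐*6))*6) = 7*((-4 + (2/7 - 6/7))*6) = 7*((-4 - 4/7)*6) = 7*(-32/7*6) = 7*(-192/7) = -192)
l = -8
(l*W)*(0*7) = (-8*(-192))*(0*7) = 1536*0 = 0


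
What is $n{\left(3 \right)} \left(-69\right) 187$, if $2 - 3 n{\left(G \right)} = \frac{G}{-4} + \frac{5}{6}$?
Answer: $- \frac{98923}{12} \approx -8243.6$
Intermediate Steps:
$n{\left(G \right)} = \frac{7}{18} + \frac{G}{12}$ ($n{\left(G \right)} = \frac{2}{3} - \frac{\frac{G}{-4} + \frac{5}{6}}{3} = \frac{2}{3} - \frac{G \left(- \frac{1}{4}\right) + 5 \cdot \frac{1}{6}}{3} = \frac{2}{3} - \frac{- \frac{G}{4} + \frac{5}{6}}{3} = \frac{2}{3} - \frac{\frac{5}{6} - \frac{G}{4}}{3} = \frac{2}{3} + \left(- \frac{5}{18} + \frac{G}{12}\right) = \frac{7}{18} + \frac{G}{12}$)
$n{\left(3 \right)} \left(-69\right) 187 = \left(\frac{7}{18} + \frac{1}{12} \cdot 3\right) \left(-69\right) 187 = \left(\frac{7}{18} + \frac{1}{4}\right) \left(-69\right) 187 = \frac{23}{36} \left(-69\right) 187 = \left(- \frac{529}{12}\right) 187 = - \frac{98923}{12}$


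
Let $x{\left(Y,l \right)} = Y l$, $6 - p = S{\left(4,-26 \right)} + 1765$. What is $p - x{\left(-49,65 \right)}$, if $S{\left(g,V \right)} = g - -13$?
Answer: $1409$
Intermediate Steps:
$S{\left(g,V \right)} = 13 + g$ ($S{\left(g,V \right)} = g + 13 = 13 + g$)
$p = -1776$ ($p = 6 - \left(\left(13 + 4\right) + 1765\right) = 6 - \left(17 + 1765\right) = 6 - 1782 = -1776$)
$p - x{\left(-49,65 \right)} = -1776 - \left(-49\right) 65 = -1776 - -3185 = -1776 + 3185 = 1409$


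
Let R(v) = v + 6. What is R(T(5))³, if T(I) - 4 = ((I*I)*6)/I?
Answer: 64000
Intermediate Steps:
T(I) = 4 + 6*I (T(I) = 4 + ((I*I)*6)/I = 4 + (I²*6)/I = 4 + (6*I²)/I = 4 + 6*I)
R(v) = 6 + v
R(T(5))³ = (6 + (4 + 6*5))³ = (6 + (4 + 30))³ = (6 + 34)³ = 40³ = 64000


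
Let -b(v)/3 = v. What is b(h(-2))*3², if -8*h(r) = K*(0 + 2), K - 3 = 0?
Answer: 81/4 ≈ 20.250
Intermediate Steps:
K = 3 (K = 3 + 0 = 3)
h(r) = -¾ (h(r) = -3*(0 + 2)/8 = -3*2/8 = -⅛*6 = -¾)
b(v) = -3*v
b(h(-2))*3² = -3*(-¾)*3² = (9/4)*9 = 81/4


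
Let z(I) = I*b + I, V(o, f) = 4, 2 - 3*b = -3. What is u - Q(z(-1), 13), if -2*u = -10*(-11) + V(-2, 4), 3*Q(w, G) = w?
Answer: -505/9 ≈ -56.111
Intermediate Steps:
b = 5/3 (b = ⅔ - ⅓*(-3) = ⅔ + 1 = 5/3 ≈ 1.6667)
z(I) = 8*I/3 (z(I) = I*(5/3) + I = 5*I/3 + I = 8*I/3)
Q(w, G) = w/3
u = -57 (u = -(-10*(-11) + 4)/2 = -(110 + 4)/2 = -½*114 = -57)
u - Q(z(-1), 13) = -57 - (8/3)*(-1)/3 = -57 - (-8)/(3*3) = -57 - 1*(-8/9) = -57 + 8/9 = -505/9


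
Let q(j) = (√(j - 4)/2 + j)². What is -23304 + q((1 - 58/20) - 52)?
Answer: -23304 + (1078 - I*√5790)²/400 ≈ -20413.0 - 410.14*I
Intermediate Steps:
q(j) = (j + √(-4 + j)/2)² (q(j) = (√(-4 + j)*(½) + j)² = (√(-4 + j)/2 + j)² = (j + √(-4 + j)/2)²)
-23304 + q((1 - 58/20) - 52) = -23304 + (√(-4 + ((1 - 58/20) - 52)) + 2*((1 - 58/20) - 52))²/4 = -23304 + (√(-4 + ((1 - 58*1/20) - 52)) + 2*((1 - 58*1/20) - 52))²/4 = -23304 + (√(-4 + ((1 - 29/10) - 52)) + 2*((1 - 29/10) - 52))²/4 = -23304 + (√(-4 + (-19/10 - 52)) + 2*(-19/10 - 52))²/4 = -23304 + (√(-4 - 539/10) + 2*(-539/10))²/4 = -23304 + (√(-579/10) - 539/5)²/4 = -23304 + (I*√5790/10 - 539/5)²/4 = -23304 + (-539/5 + I*√5790/10)²/4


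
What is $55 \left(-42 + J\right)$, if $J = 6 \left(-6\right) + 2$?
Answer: $-4180$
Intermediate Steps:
$J = -34$ ($J = -36 + 2 = -34$)
$55 \left(-42 + J\right) = 55 \left(-42 - 34\right) = 55 \left(-76\right) = -4180$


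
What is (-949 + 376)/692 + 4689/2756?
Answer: 104100/119197 ≈ 0.87334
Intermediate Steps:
(-949 + 376)/692 + 4689/2756 = -573*1/692 + 4689*(1/2756) = -573/692 + 4689/2756 = 104100/119197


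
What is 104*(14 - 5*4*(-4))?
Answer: 9776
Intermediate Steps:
104*(14 - 5*4*(-4)) = 104*(14 - 20*(-4)) = 104*(14 + 80) = 104*94 = 9776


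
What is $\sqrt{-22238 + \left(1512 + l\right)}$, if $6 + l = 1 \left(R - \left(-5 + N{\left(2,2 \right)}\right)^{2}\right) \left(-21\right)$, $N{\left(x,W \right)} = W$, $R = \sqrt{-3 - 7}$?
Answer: $\sqrt{-20543 - 21 i \sqrt{10}} \approx 0.232 - 143.33 i$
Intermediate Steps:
$R = i \sqrt{10}$ ($R = \sqrt{-10} = i \sqrt{10} \approx 3.1623 i$)
$l = 183 - 21 i \sqrt{10}$ ($l = -6 + 1 \left(i \sqrt{10} - \left(-5 + 2\right)^{2}\right) \left(-21\right) = -6 + 1 \left(i \sqrt{10} - \left(-3\right)^{2}\right) \left(-21\right) = -6 + 1 \left(i \sqrt{10} - 9\right) \left(-21\right) = -6 + 1 \left(-9 + i \sqrt{10}\right) \left(-21\right) = -6 + \left(-9 + i \sqrt{10}\right) \left(-21\right) = -6 + \left(189 - 21 i \sqrt{10}\right) = 183 - 21 i \sqrt{10} \approx 183.0 - 66.408 i$)
$\sqrt{-22238 + \left(1512 + l\right)} = \sqrt{-22238 + \left(1512 + \left(183 - 21 i \sqrt{10}\right)\right)} = \sqrt{-22238 + \left(1695 - 21 i \sqrt{10}\right)} = \sqrt{-20543 - 21 i \sqrt{10}}$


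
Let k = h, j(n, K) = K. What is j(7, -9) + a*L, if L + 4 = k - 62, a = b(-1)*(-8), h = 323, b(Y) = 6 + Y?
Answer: -10289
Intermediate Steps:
k = 323
a = -40 (a = (6 - 1)*(-8) = 5*(-8) = -40)
L = 257 (L = -4 + (323 - 62) = -4 + 261 = 257)
j(7, -9) + a*L = -9 - 40*257 = -9 - 10280 = -10289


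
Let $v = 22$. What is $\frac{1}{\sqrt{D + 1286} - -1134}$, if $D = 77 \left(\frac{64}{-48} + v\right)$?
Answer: $\frac{1701}{1924618} - \frac{\sqrt{6474}}{1924618} \approx 0.00084201$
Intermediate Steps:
$D = \frac{4774}{3}$ ($D = 77 \left(\frac{64}{-48} + 22\right) = 77 \left(64 \left(- \frac{1}{48}\right) + 22\right) = 77 \left(- \frac{4}{3} + 22\right) = 77 \cdot \frac{62}{3} = \frac{4774}{3} \approx 1591.3$)
$\frac{1}{\sqrt{D + 1286} - -1134} = \frac{1}{\sqrt{\frac{4774}{3} + 1286} - -1134} = \frac{1}{\sqrt{\frac{8632}{3}} + \left(1196 - 62\right)} = \frac{1}{\frac{2 \sqrt{6474}}{3} + 1134} = \frac{1}{1134 + \frac{2 \sqrt{6474}}{3}}$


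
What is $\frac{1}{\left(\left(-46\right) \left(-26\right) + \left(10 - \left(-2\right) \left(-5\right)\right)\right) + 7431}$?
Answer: $\frac{1}{8627} \approx 0.00011592$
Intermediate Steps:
$\frac{1}{\left(\left(-46\right) \left(-26\right) + \left(10 - \left(-2\right) \left(-5\right)\right)\right) + 7431} = \frac{1}{\left(1196 + \left(10 - 10\right)\right) + 7431} = \frac{1}{\left(1196 + 0\right) + 7431} = \frac{1}{1196 + 7431} = \frac{1}{8627}$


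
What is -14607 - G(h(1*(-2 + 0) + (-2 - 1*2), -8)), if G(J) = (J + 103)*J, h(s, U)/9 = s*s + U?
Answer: -104067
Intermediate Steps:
h(s, U) = 9*U + 9*s**2 (h(s, U) = 9*(s*s + U) = 9*(s**2 + U) = 9*(U + s**2) = 9*U + 9*s**2)
G(J) = J*(103 + J) (G(J) = (103 + J)*J = J*(103 + J))
-14607 - G(h(1*(-2 + 0) + (-2 - 1*2), -8)) = -14607 - (9*(-8) + 9*(1*(-2 + 0) + (-2 - 1*2))**2)*(103 + (9*(-8) + 9*(1*(-2 + 0) + (-2 - 1*2))**2)) = -14607 - (-72 + 9*(1*(-2) + (-2 - 2))**2)*(103 + (-72 + 9*(1*(-2) + (-2 - 2))**2)) = -14607 - (-72 + 9*(-2 - 4)**2)*(103 + (-72 + 9*(-2 - 4)**2)) = -14607 - (-72 + 9*(-6)**2)*(103 + (-72 + 9*(-6)**2)) = -14607 - (-72 + 9*36)*(103 + (-72 + 9*36)) = -14607 - (-72 + 324)*(103 + (-72 + 324)) = -14607 - 252*(103 + 252) = -14607 - 252*355 = -14607 - 1*89460 = -14607 - 89460 = -104067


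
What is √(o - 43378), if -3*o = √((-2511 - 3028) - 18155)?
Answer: √(-390402 - 3*I*√23694)/3 ≈ 0.12318 - 208.27*I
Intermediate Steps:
o = -I*√23694/3 (o = -√((-2511 - 3028) - 18155)/3 = -√(-5539 - 18155)/3 = -I*√23694/3 ≈ -51.31*I)
√(o - 43378) = √(-I*√23694/3 - 43378) = √(-43378 - I*√23694/3)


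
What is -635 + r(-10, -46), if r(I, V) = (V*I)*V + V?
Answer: -21841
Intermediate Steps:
r(I, V) = V + I*V² (r(I, V) = (I*V)*V + V = I*V² + V = V + I*V²)
-635 + r(-10, -46) = -635 - 46*(1 - 10*(-46)) = -635 - 46*(1 + 460) = -635 - 46*461 = -635 - 21206 = -21841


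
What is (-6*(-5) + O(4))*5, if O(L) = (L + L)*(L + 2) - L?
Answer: 370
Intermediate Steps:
O(L) = -L + 2*L*(2 + L) (O(L) = (2*L)*(2 + L) - L = 2*L*(2 + L) - L = -L + 2*L*(2 + L))
(-6*(-5) + O(4))*5 = (-6*(-5) + 4*(3 + 2*4))*5 = (30 + 4*(3 + 8))*5 = (30 + 4*11)*5 = (30 + 44)*5 = 74*5 = 370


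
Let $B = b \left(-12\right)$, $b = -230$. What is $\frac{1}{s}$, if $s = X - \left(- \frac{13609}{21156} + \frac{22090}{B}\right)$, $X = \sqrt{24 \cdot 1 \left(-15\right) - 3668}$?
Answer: $- \frac{12102051795}{6711999190253} - \frac{3288442802 i \sqrt{1007}}{6711999190253} \approx -0.001803 - 0.015547 i$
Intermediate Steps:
$B = 2760$ ($B = \left(-230\right) \left(-12\right) = 2760$)
$X = 2 i \sqrt{1007}$ ($X = \sqrt{24 \left(-15\right) - 3668} = \sqrt{-360 - 3668} = \sqrt{-4028} = 2 i \sqrt{1007} \approx 63.467 i$)
$s = - \frac{298455}{40549} + 2 i \sqrt{1007}$ ($s = 2 i \sqrt{1007} - \left(- \frac{13609}{21156} + \frac{22090}{2760}\right) = 2 i \sqrt{1007} - \left(\left(-13609\right) \frac{1}{21156} + 22090 \cdot \frac{1}{2760}\right) = 2 i \sqrt{1007} - \left(- \frac{13609}{21156} + \frac{2209}{276}\right) = 2 i \sqrt{1007} - \frac{298455}{40549} = - \frac{298455}{40549} + 2 i \sqrt{1007} \approx -7.3604 + 63.467 i$)
$\frac{1}{s} = \frac{1}{- \frac{298455}{40549} + 2 i \sqrt{1007}}$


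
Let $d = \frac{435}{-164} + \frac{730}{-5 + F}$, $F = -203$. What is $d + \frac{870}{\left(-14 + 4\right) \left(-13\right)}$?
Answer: $\frac{2261}{4264} \approx 0.53025$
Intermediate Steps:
$d = - \frac{26275}{4264}$ ($d = \frac{435}{-164} + \frac{730}{-5 - 203} = 435 \left(- \frac{1}{164}\right) + \frac{730}{-208} = - \frac{435}{164} + 730 \left(- \frac{1}{208}\right) = - \frac{435}{164} - \frac{365}{104} = - \frac{26275}{4264} \approx -6.1621$)
$d + \frac{870}{\left(-14 + 4\right) \left(-13\right)} = - \frac{26275}{4264} + \frac{870}{\left(-14 + 4\right) \left(-13\right)} = - \frac{26275}{4264} + \frac{870}{\left(-10\right) \left(-13\right)} = - \frac{26275}{4264} + \frac{870}{130} = - \frac{26275}{4264} + 870 \cdot \frac{1}{130} = - \frac{26275}{4264} + \frac{87}{13} = \frac{2261}{4264}$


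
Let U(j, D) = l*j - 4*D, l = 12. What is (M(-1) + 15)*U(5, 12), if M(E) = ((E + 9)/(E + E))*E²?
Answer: 132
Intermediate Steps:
M(E) = E*(9 + E)/2 (M(E) = ((9 + E)/((2*E)))*E² = ((9 + E)*(1/(2*E)))*E² = ((9 + E)/(2*E))*E² = E*(9 + E)/2)
U(j, D) = -4*D + 12*j (U(j, D) = 12*j - 4*D = -4*D + 12*j)
(M(-1) + 15)*U(5, 12) = ((½)*(-1)*(9 - 1) + 15)*(-4*12 + 12*5) = ((½)*(-1)*8 + 15)*(-48 + 60) = (-4 + 15)*12 = 11*12 = 132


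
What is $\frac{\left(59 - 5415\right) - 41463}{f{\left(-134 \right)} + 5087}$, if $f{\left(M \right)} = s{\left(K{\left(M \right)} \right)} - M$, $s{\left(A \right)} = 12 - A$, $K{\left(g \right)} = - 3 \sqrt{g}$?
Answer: $- \frac{245003827}{27385495} + \frac{140457 i \sqrt{134}}{27385495} \approx -8.9465 + 0.059371 i$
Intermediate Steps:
$f{\left(M \right)} = 12 - M + 3 \sqrt{M}$ ($f{\left(M \right)} = \left(12 - - 3 \sqrt{M}\right) - M = \left(12 + 3 \sqrt{M}\right) - M = 12 - M + 3 \sqrt{M}$)
$\frac{\left(59 - 5415\right) - 41463}{f{\left(-134 \right)} + 5087} = \frac{\left(59 - 5415\right) - 41463}{\left(12 - -134 + 3 \sqrt{-134}\right) + 5087} = \frac{\left(59 - 5415\right) - 41463}{\left(12 + 134 + 3 i \sqrt{134}\right) + 5087} = \frac{-5356 - 41463}{\left(12 + 134 + 3 i \sqrt{134}\right) + 5087} = - \frac{46819}{\left(146 + 3 i \sqrt{134}\right) + 5087} = - \frac{46819}{5233 + 3 i \sqrt{134}}$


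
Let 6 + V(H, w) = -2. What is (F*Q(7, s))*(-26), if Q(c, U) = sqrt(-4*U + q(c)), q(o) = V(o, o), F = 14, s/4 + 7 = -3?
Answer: -728*sqrt(38) ≈ -4487.7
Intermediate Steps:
s = -40 (s = -28 + 4*(-3) = -28 - 12 = -40)
V(H, w) = -8 (V(H, w) = -6 - 2 = -8)
q(o) = -8
Q(c, U) = sqrt(-8 - 4*U) (Q(c, U) = sqrt(-4*U - 8) = sqrt(-8 - 4*U))
(F*Q(7, s))*(-26) = (14*(2*sqrt(-2 - 1*(-40))))*(-26) = (14*(2*sqrt(-2 + 40)))*(-26) = (14*(2*sqrt(38)))*(-26) = (28*sqrt(38))*(-26) = -728*sqrt(38)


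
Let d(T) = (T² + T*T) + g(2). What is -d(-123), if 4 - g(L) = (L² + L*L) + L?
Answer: -30252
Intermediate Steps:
g(L) = 4 - L - 2*L² (g(L) = 4 - ((L² + L*L) + L) = 4 - ((L² + L²) + L) = 4 - (2*L² + L) = 4 - (L + 2*L²) = 4 + (-L - 2*L²) = 4 - L - 2*L²)
d(T) = -6 + 2*T² (d(T) = (T² + T*T) + (4 - 1*2 - 2*2²) = (T² + T²) + (4 - 2 - 2*4) = 2*T² + (4 - 2 - 8) = 2*T² - 6 = -6 + 2*T²)
-d(-123) = -(-6 + 2*(-123)²) = -(-6 + 2*15129) = -(-6 + 30258) = -1*30252 = -30252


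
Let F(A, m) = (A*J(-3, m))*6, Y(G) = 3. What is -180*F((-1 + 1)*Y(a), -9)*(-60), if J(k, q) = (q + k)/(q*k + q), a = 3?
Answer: 0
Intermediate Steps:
J(k, q) = (k + q)/(q + k*q) (J(k, q) = (k + q)/(k*q + q) = (k + q)/(q + k*q))
F(A, m) = -3*A*(-3 + m)/m (F(A, m) = (A*((-3 + m)/(m*(1 - 3))))*6 = (A*((-3 + m)/(m*(-2))))*6 = (A*(-½*(-3 + m)/m))*6 = (A*(-(-3 + m)/(2*m)))*6 = -A*(-3 + m)/(2*m)*6 = -3*A*(-3 + m)/m)
-180*F((-1 + 1)*Y(a), -9)*(-60) = -540*(-1 + 1)*3*(3 - 1*(-9))/(-9)*(-60) = -540*0*3*(-1)*(3 + 9)/9*(-60) = -540*0*(-1)*12/9*(-60) = -180*0*(-60) = 0*(-60) = 0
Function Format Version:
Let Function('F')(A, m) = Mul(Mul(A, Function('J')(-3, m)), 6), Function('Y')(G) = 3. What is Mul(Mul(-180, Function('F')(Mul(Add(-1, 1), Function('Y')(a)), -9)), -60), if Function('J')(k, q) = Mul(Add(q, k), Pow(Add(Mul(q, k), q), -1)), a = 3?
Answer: 0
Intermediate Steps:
Function('J')(k, q) = Mul(Pow(Add(q, Mul(k, q)), -1), Add(k, q)) (Function('J')(k, q) = Mul(Add(k, q), Pow(Add(Mul(k, q), q), -1)) = Mul(Add(k, q), Pow(Add(q, Mul(k, q)), -1)) = Mul(Pow(Add(q, Mul(k, q)), -1), Add(k, q)))
Function('F')(A, m) = Mul(-3, A, Pow(m, -1), Add(-3, m)) (Function('F')(A, m) = Mul(Mul(A, Mul(Pow(m, -1), Pow(Add(1, -3), -1), Add(-3, m))), 6) = Mul(Mul(A, Mul(Pow(m, -1), Pow(-2, -1), Add(-3, m))), 6) = Mul(Mul(A, Mul(Pow(m, -1), Rational(-1, 2), Add(-3, m))), 6) = Mul(Mul(A, Mul(Rational(-1, 2), Pow(m, -1), Add(-3, m))), 6) = Mul(Mul(Rational(-1, 2), A, Pow(m, -1), Add(-3, m)), 6) = Mul(-3, A, Pow(m, -1), Add(-3, m)))
Mul(Mul(-180, Function('F')(Mul(Add(-1, 1), Function('Y')(a)), -9)), -60) = Mul(Mul(-180, Mul(3, Mul(Add(-1, 1), 3), Pow(-9, -1), Add(3, Mul(-1, -9)))), -60) = Mul(Mul(-180, Mul(3, Mul(0, 3), Rational(-1, 9), Add(3, 9))), -60) = Mul(Mul(-180, Mul(3, 0, Rational(-1, 9), 12)), -60) = Mul(Mul(-180, 0), -60) = Mul(0, -60) = 0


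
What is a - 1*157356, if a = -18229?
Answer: -175585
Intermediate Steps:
a - 1*157356 = -18229 - 1*157356 = -18229 - 157356 = -175585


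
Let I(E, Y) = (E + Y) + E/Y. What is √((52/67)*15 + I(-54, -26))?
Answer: I*√50283701/871 ≈ 8.1413*I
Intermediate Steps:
I(E, Y) = E + Y + E/Y
√((52/67)*15 + I(-54, -26)) = √((52/67)*15 + (-54 - 26 - 54/(-26))) = √((52*(1/67))*15 + (-54 - 26 - 54*(-1/26))) = √((52/67)*15 + (-54 - 26 + 27/13)) = √(780/67 - 1013/13) = √(-57731/871) = I*√50283701/871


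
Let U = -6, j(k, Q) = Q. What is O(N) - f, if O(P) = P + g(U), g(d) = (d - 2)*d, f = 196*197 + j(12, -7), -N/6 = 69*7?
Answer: -41455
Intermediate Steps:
N = -2898 (N = -414*7 = -6*483 = -2898)
f = 38605 (f = 196*197 - 7 = 38612 - 7 = 38605)
g(d) = d*(-2 + d) (g(d) = (-2 + d)*d = d*(-2 + d))
O(P) = 48 + P (O(P) = P - 6*(-2 - 6) = P - 6*(-8) = P + 48 = 48 + P)
O(N) - f = (48 - 2898) - 1*38605 = -2850 - 38605 = -41455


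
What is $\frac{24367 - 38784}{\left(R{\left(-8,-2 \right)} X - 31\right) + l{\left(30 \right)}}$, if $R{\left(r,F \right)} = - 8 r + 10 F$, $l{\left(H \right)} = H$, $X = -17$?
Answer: $\frac{14417}{749} \approx 19.248$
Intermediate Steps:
$\frac{24367 - 38784}{\left(R{\left(-8,-2 \right)} X - 31\right) + l{\left(30 \right)}} = \frac{24367 - 38784}{\left(\left(\left(-8\right) \left(-8\right) + 10 \left(-2\right)\right) \left(-17\right) - 31\right) + 30} = - \frac{14417}{\left(\left(64 - 20\right) \left(-17\right) - 31\right) + 30} = - \frac{14417}{\left(44 \left(-17\right) - 31\right) + 30} = - \frac{14417}{\left(-748 - 31\right) + 30} = - \frac{14417}{-779 + 30} = - \frac{14417}{-749} = \left(-14417\right) \left(- \frac{1}{749}\right) = \frac{14417}{749}$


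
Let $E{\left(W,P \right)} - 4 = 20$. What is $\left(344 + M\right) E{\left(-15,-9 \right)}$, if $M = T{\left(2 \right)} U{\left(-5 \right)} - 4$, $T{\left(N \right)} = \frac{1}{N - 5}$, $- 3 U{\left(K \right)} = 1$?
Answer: $\frac{24488}{3} \approx 8162.7$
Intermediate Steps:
$U{\left(K \right)} = - \frac{1}{3}$ ($U{\left(K \right)} = \left(- \frac{1}{3}\right) 1 = - \frac{1}{3}$)
$E{\left(W,P \right)} = 24$ ($E{\left(W,P \right)} = 4 + 20 = 24$)
$T{\left(N \right)} = \frac{1}{-5 + N}$
$M = - \frac{35}{9}$ ($M = \frac{1}{-5 + 2} \left(- \frac{1}{3}\right) - 4 = \frac{1}{-3} \left(- \frac{1}{3}\right) - 4 = \left(- \frac{1}{3}\right) \left(- \frac{1}{3}\right) - 4 = \frac{1}{9} - 4 = - \frac{35}{9} \approx -3.8889$)
$\left(344 + M\right) E{\left(-15,-9 \right)} = \left(344 - \frac{35}{9}\right) 24 = \frac{3061}{9} \cdot 24 = \frac{24488}{3}$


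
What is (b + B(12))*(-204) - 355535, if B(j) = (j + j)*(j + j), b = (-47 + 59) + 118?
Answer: -499559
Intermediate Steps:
b = 130 (b = 12 + 118 = 130)
B(j) = 4*j² (B(j) = (2*j)*(2*j) = 4*j²)
(b + B(12))*(-204) - 355535 = (130 + 4*12²)*(-204) - 355535 = (130 + 4*144)*(-204) - 355535 = (130 + 576)*(-204) - 355535 = 706*(-204) - 355535 = -144024 - 355535 = -499559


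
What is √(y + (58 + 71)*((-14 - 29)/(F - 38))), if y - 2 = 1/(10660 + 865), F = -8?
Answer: √1378167782326/106030 ≈ 11.072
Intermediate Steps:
y = 23051/11525 (y = 2 + 1/(10660 + 865) = 2 + 1/11525 = 23051/11525 ≈ 2.0001)
√(y + (58 + 71)*((-14 - 29)/(F - 38))) = √(23051/11525 + (58 + 71)*((-14 - 29)/(-8 - 38))) = √(23051/11525 + 129*(-43/(-46))) = √(23051/11525 + 129*(-43*(-1/46))) = √(23051/11525 + 129*(43/46)) = √(23051/11525 + 5547/46) = √(64989521/530150) = √1378167782326/106030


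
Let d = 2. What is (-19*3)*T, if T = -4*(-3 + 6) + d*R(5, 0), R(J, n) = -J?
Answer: 1254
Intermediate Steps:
T = -22 (T = -4*(-3 + 6) + 2*(-1*5) = -4*3 + 2*(-5) = -12 - 10 = -22)
(-19*3)*T = -19*3*(-22) = -57*(-22) = 1254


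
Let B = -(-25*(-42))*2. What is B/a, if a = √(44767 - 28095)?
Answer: -525*√1042/1042 ≈ -16.264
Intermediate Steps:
B = -2100 (B = -1050*2 = -1*2100 = -2100)
a = 4*√1042 (a = √16672 = 4*√1042 ≈ 129.12)
B/a = -2100*√1042/4168 = -525*√1042/1042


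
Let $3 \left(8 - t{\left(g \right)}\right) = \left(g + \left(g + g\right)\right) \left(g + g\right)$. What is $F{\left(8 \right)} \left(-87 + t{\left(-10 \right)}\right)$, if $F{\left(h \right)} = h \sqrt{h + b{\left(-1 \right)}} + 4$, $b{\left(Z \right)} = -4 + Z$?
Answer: $-1116 - 2232 \sqrt{3} \approx -4981.9$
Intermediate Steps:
$t{\left(g \right)} = 8 - 2 g^{2}$ ($t{\left(g \right)} = 8 - \frac{\left(g + \left(g + g\right)\right) \left(g + g\right)}{3} = 8 - \frac{\left(g + 2 g\right) 2 g}{3} = 8 - \frac{3 g 2 g}{3} = 8 - \frac{6 g^{2}}{3} = 8 - 2 g^{2}$)
$F{\left(h \right)} = 4 + h \sqrt{-5 + h}$ ($F{\left(h \right)} = h \sqrt{h - 5} + 4 = h \sqrt{-5 + h} + 4 = 4 + h \sqrt{-5 + h}$)
$F{\left(8 \right)} \left(-87 + t{\left(-10 \right)}\right) = \left(4 + 8 \sqrt{-5 + 8}\right) \left(-87 + \left(8 - 2 \left(-10\right)^{2}\right)\right) = \left(4 + 8 \sqrt{3}\right) \left(-87 + \left(8 - 200\right)\right) = \left(4 + 8 \sqrt{3}\right) \left(-87 - 192\right) = \left(4 + 8 \sqrt{3}\right) \left(-279\right) = -1116 - 2232 \sqrt{3}$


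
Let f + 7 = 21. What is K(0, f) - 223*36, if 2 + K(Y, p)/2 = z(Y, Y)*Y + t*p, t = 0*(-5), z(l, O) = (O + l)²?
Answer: -8032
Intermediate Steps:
t = 0
f = 14 (f = -7 + 21 = 14)
K(Y, p) = -4 + 8*Y³ (K(Y, p) = -4 + 2*((Y + Y)²*Y + 0*p) = -4 + 2*((2*Y)²*Y + 0) = -4 + 2*((4*Y²)*Y + 0) = -4 + 2*(4*Y³ + 0) = -4 + 2*(4*Y³) = -4 + 8*Y³)
K(0, f) - 223*36 = (-4 + 8*0³) - 223*36 = (-4 + 8*0) - 8028 = (-4 + 0) - 8028 = -4 - 8028 = -8032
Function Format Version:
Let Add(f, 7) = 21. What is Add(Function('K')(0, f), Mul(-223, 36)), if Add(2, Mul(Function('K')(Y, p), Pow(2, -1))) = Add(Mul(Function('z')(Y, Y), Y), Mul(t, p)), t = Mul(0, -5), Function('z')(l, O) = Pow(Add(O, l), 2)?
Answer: -8032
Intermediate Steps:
t = 0
f = 14 (f = Add(-7, 21) = 14)
Function('K')(Y, p) = Add(-4, Mul(8, Pow(Y, 3))) (Function('K')(Y, p) = Add(-4, Mul(2, Add(Mul(Pow(Add(Y, Y), 2), Y), Mul(0, p)))) = Add(-4, Mul(2, Add(Mul(Pow(Mul(2, Y), 2), Y), 0))) = Add(-4, Mul(2, Add(Mul(Mul(4, Pow(Y, 2)), Y), 0))) = Add(-4, Mul(2, Add(Mul(4, Pow(Y, 3)), 0))) = Add(-4, Mul(2, Mul(4, Pow(Y, 3)))) = Add(-4, Mul(8, Pow(Y, 3))))
Add(Function('K')(0, f), Mul(-223, 36)) = Add(Add(-4, Mul(8, Pow(0, 3))), Mul(-223, 36)) = Add(Add(-4, Mul(8, 0)), -8028) = Add(Add(-4, 0), -8028) = Add(-4, -8028) = -8032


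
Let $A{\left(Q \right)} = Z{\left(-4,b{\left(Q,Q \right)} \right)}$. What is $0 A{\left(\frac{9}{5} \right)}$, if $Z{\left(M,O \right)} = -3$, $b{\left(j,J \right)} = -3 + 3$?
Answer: $0$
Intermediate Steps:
$b{\left(j,J \right)} = 0$
$A{\left(Q \right)} = -3$
$0 A{\left(\frac{9}{5} \right)} = 0 \left(-3\right) = 0$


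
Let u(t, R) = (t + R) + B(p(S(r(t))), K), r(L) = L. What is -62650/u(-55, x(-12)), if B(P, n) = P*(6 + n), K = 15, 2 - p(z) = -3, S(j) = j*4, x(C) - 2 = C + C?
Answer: -4475/2 ≈ -2237.5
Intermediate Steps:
x(C) = 2 + 2*C (x(C) = 2 + (C + C) = 2 + 2*C)
S(j) = 4*j
p(z) = 5 (p(z) = 2 - 1*(-3) = 2 + 3 = 5)
u(t, R) = 105 + R + t (u(t, R) = (t + R) + 5*(6 + 15) = (R + t) + 5*21 = (R + t) + 105 = 105 + R + t)
-62650/u(-55, x(-12)) = -62650/(105 + (2 + 2*(-12)) - 55) = -62650/(105 + (2 - 24) - 55) = -62650/(105 - 22 - 55) = -62650/28 = -62650*1/28 = -4475/2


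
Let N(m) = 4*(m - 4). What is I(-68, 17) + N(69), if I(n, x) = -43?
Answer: 217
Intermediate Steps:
N(m) = -16 + 4*m (N(m) = 4*(-4 + m) = -16 + 4*m)
I(-68, 17) + N(69) = -43 + (-16 + 4*69) = -43 + (-16 + 276) = -43 + 260 = 217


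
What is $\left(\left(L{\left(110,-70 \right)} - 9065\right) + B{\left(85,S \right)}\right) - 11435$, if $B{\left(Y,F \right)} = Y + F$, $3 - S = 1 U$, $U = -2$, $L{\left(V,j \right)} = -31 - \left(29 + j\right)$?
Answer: $-20400$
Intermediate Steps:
$L{\left(V,j \right)} = -60 - j$
$S = 5$ ($S = 3 - 1 \left(-2\right) = 3 - -2 = 3 + 2 = 5$)
$B{\left(Y,F \right)} = F + Y$
$\left(\left(L{\left(110,-70 \right)} - 9065\right) + B{\left(85,S \right)}\right) - 11435 = \left(\left(\left(-60 - -70\right) - 9065\right) + \left(5 + 85\right)\right) - 11435 = \left(\left(\left(-60 + 70\right) - 9065\right) + 90\right) - 11435 = \left(\left(10 - 9065\right) + 90\right) - 11435 = \left(-9055 + 90\right) - 11435 = -8965 - 11435 = -20400$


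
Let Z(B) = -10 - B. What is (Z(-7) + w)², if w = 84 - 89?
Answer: 64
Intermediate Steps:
w = -5
(Z(-7) + w)² = ((-10 - 1*(-7)) - 5)² = ((-10 + 7) - 5)² = (-3 - 5)² = (-8)² = 64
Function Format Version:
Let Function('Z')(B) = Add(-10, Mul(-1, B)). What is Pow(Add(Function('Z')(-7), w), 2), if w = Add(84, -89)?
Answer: 64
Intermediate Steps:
w = -5
Pow(Add(Function('Z')(-7), w), 2) = Pow(Add(Add(-10, Mul(-1, -7)), -5), 2) = Pow(Add(Add(-10, 7), -5), 2) = Pow(Add(-3, -5), 2) = Pow(-8, 2) = 64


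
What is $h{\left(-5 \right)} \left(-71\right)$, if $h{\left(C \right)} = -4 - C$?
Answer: $-71$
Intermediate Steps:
$h{\left(-5 \right)} \left(-71\right) = \left(-4 - -5\right) \left(-71\right) = \left(-4 + 5\right) \left(-71\right) = 1 \left(-71\right) = -71$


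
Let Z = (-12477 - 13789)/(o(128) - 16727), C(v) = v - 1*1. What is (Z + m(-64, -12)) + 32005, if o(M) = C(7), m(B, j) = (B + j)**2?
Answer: 27467929/727 ≈ 37783.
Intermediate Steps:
C(v) = -1 + v (C(v) = v - 1 = -1 + v)
o(M) = 6 (o(M) = -1 + 7 = 6)
Z = 1142/727 (Z = (-12477 - 13789)/(6 - 16727) = -26266/(-16721) = -26266*(-1/16721) = 1142/727 ≈ 1.5708)
(Z + m(-64, -12)) + 32005 = (1142/727 + (-64 - 12)**2) + 32005 = (1142/727 + (-76)**2) + 32005 = (1142/727 + 5776) + 32005 = 4200294/727 + 32005 = 27467929/727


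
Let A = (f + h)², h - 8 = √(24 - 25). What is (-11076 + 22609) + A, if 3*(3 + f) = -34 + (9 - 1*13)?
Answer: 104317/9 - 46*I/3 ≈ 11591.0 - 15.333*I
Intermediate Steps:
h = 8 + I (h = 8 + √(24 - 25) = 8 + √(-1) = 8 + I ≈ 8.0 + 1.0*I)
f = -47/3 (f = -3 + (-34 + (9 - 1*13))/3 = -3 + (-34 + (9 - 13))/3 = -3 + (-34 - 4)/3 = -3 + (⅓)*(-38) = -3 - 38/3 = -47/3 ≈ -15.667)
A = (-23/3 + I)² (A = (-47/3 + (8 + I))² = (-23/3 + I)² ≈ 57.778 - 15.333*I)
(-11076 + 22609) + A = (-11076 + 22609) + (520/9 - 46*I/3) = 11533 + (520/9 - 46*I/3) = 104317/9 - 46*I/3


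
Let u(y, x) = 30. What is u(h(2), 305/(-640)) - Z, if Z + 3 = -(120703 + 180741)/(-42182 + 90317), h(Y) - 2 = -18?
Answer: 1889899/48135 ≈ 39.262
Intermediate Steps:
h(Y) = -16 (h(Y) = 2 - 18 = -16)
Z = -445849/48135 (Z = -3 - (120703 + 180741)/(-42182 + 90317) = -3 - 301444/48135 = -445849/48135 ≈ -9.2625)
u(h(2), 305/(-640)) - Z = 30 - 1*(-445849/48135) = 30 + 445849/48135 = 1889899/48135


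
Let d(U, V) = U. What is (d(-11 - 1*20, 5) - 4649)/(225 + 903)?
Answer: -195/47 ≈ -4.1489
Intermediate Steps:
(d(-11 - 1*20, 5) - 4649)/(225 + 903) = ((-11 - 1*20) - 4649)/(225 + 903) = ((-11 - 20) - 4649)/1128 = (-31 - 4649)*(1/1128) = -4680*1/1128 = -195/47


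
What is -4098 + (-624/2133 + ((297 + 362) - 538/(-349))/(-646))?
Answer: -657111160363/160297794 ≈ -4099.3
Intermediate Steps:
-4098 + (-624/2133 + ((297 + 362) - 538/(-349))/(-646)) = -4098 + (-624*1/2133 + (659 - 538*(-1/349))*(-1/646)) = -4098 + (-208/711 + (659 + 538/349)*(-1/646)) = -4098 + (-208/711 + (230529/349)*(-1/646)) = -4098 + (-208/711 - 230529/225454) = -4098 - 210800551/160297794 = -657111160363/160297794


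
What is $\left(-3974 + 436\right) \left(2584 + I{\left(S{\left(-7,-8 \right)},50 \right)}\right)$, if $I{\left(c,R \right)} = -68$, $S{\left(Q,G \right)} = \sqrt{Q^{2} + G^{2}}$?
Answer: $-8901608$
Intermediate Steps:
$S{\left(Q,G \right)} = \sqrt{G^{2} + Q^{2}}$
$\left(-3974 + 436\right) \left(2584 + I{\left(S{\left(-7,-8 \right)},50 \right)}\right) = \left(-3974 + 436\right) \left(2584 - 68\right) = \left(-3538\right) 2516 = -8901608$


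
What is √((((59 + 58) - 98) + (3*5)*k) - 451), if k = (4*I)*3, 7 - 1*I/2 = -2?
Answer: 6*√78 ≈ 52.991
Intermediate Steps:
I = 18 (I = 14 - 2*(-2) = 14 + 4 = 18)
k = 216 (k = (4*18)*3 = 72*3 = 216)
√((((59 + 58) - 98) + (3*5)*k) - 451) = √((((59 + 58) - 98) + (3*5)*216) - 451) = √(((117 - 98) + 15*216) - 451) = √((19 + 3240) - 451) = √(3259 - 451) = √2808 = 6*√78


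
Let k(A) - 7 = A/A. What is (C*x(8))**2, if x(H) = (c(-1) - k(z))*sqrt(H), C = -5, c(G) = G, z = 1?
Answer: 16200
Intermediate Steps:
k(A) = 8 (k(A) = 7 + A/A = 7 + 1 = 8)
x(H) = -9*sqrt(H) (x(H) = (-1 - 1*8)*sqrt(H) = (-1 - 8)*sqrt(H) = -9*sqrt(H))
(C*x(8))**2 = (-(-45)*sqrt(8))**2 = (-(-45)*2*sqrt(2))**2 = (-(-90)*sqrt(2))**2 = (90*sqrt(2))**2 = 16200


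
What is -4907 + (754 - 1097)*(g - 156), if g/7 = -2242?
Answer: 5431643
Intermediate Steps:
g = -15694 (g = 7*(-2242) = -15694)
-4907 + (754 - 1097)*(g - 156) = -4907 + (754 - 1097)*(-15694 - 156) = -4907 - 343*(-15850) = -4907 + 5436550 = 5431643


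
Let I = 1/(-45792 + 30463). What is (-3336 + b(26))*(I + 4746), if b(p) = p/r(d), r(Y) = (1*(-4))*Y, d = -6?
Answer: -2911439597227/183948 ≈ -1.5828e+7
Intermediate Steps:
r(Y) = -4*Y
b(p) = p/24 (b(p) = p/((-4*(-6))) = p/24)
I = -1/15329 (I = 1/(-15329) = -1/15329 ≈ -6.5236e-5)
(-3336 + b(26))*(I + 4746) = (-3336 + (1/24)*26)*(-1/15329 + 4746) = (-3336 + 13/12)*(72751433/15329) = -40019/12*72751433/15329 = -2911439597227/183948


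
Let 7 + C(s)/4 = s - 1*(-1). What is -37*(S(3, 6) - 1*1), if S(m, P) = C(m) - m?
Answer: 592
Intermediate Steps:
C(s) = -24 + 4*s (C(s) = -28 + 4*(s - 1*(-1)) = -28 + 4*(s + 1) = -28 + 4*(1 + s) = -28 + (4 + 4*s) = -24 + 4*s)
S(m, P) = -24 + 3*m (S(m, P) = (-24 + 4*m) - m = -24 + 3*m)
-37*(S(3, 6) - 1*1) = -37*((-24 + 3*3) - 1*1) = -37*((-24 + 9) - 1) = -37*(-15 - 1) = -37*(-16) = 592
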